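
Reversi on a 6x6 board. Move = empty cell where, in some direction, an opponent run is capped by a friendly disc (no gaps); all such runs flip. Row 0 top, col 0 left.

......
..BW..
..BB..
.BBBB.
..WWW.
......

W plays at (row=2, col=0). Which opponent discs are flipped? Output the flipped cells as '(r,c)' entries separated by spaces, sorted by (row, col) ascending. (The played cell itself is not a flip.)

Dir NW: edge -> no flip
Dir N: first cell '.' (not opp) -> no flip
Dir NE: first cell '.' (not opp) -> no flip
Dir W: edge -> no flip
Dir E: first cell '.' (not opp) -> no flip
Dir SW: edge -> no flip
Dir S: first cell '.' (not opp) -> no flip
Dir SE: opp run (3,1) capped by W -> flip

Answer: (3,1)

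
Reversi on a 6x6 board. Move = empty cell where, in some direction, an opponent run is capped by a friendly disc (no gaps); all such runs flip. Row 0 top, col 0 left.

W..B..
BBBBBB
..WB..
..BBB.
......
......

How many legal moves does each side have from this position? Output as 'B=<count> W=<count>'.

-- B to move --
(0,1): no bracket -> illegal
(2,1): flips 1 -> legal
(3,1): flips 1 -> legal
B mobility = 2
-- W to move --
(0,1): no bracket -> illegal
(0,2): flips 1 -> legal
(0,4): flips 1 -> legal
(0,5): no bracket -> illegal
(2,0): flips 1 -> legal
(2,1): no bracket -> illegal
(2,4): flips 1 -> legal
(2,5): no bracket -> illegal
(3,1): no bracket -> illegal
(3,5): no bracket -> illegal
(4,1): no bracket -> illegal
(4,2): flips 1 -> legal
(4,3): no bracket -> illegal
(4,4): flips 1 -> legal
(4,5): no bracket -> illegal
W mobility = 6

Answer: B=2 W=6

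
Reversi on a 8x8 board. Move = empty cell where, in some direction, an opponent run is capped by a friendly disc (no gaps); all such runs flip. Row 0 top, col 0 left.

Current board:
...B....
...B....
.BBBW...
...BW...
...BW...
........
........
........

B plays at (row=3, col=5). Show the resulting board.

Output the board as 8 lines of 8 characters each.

Place B at (3,5); scan 8 dirs for brackets.
Dir NW: opp run (2,4) capped by B -> flip
Dir N: first cell '.' (not opp) -> no flip
Dir NE: first cell '.' (not opp) -> no flip
Dir W: opp run (3,4) capped by B -> flip
Dir E: first cell '.' (not opp) -> no flip
Dir SW: opp run (4,4), next='.' -> no flip
Dir S: first cell '.' (not opp) -> no flip
Dir SE: first cell '.' (not opp) -> no flip
All flips: (2,4) (3,4)

Answer: ...B....
...B....
.BBBB...
...BBB..
...BW...
........
........
........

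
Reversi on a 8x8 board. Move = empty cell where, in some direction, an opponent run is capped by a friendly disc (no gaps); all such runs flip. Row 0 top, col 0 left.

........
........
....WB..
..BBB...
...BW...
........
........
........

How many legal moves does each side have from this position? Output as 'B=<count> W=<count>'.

Answer: B=6 W=3

Derivation:
-- B to move --
(1,3): no bracket -> illegal
(1,4): flips 1 -> legal
(1,5): flips 1 -> legal
(2,3): flips 1 -> legal
(3,5): no bracket -> illegal
(4,5): flips 1 -> legal
(5,3): no bracket -> illegal
(5,4): flips 1 -> legal
(5,5): flips 1 -> legal
B mobility = 6
-- W to move --
(1,4): no bracket -> illegal
(1,5): no bracket -> illegal
(1,6): no bracket -> illegal
(2,1): no bracket -> illegal
(2,2): flips 1 -> legal
(2,3): no bracket -> illegal
(2,6): flips 1 -> legal
(3,1): no bracket -> illegal
(3,5): no bracket -> illegal
(3,6): no bracket -> illegal
(4,1): no bracket -> illegal
(4,2): flips 2 -> legal
(4,5): no bracket -> illegal
(5,2): no bracket -> illegal
(5,3): no bracket -> illegal
(5,4): no bracket -> illegal
W mobility = 3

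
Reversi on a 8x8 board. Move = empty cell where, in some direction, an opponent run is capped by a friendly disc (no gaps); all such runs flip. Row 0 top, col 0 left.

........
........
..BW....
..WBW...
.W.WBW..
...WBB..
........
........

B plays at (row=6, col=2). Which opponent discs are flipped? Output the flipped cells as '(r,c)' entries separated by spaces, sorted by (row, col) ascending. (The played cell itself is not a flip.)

Dir NW: first cell '.' (not opp) -> no flip
Dir N: first cell '.' (not opp) -> no flip
Dir NE: opp run (5,3) capped by B -> flip
Dir W: first cell '.' (not opp) -> no flip
Dir E: first cell '.' (not opp) -> no flip
Dir SW: first cell '.' (not opp) -> no flip
Dir S: first cell '.' (not opp) -> no flip
Dir SE: first cell '.' (not opp) -> no flip

Answer: (5,3)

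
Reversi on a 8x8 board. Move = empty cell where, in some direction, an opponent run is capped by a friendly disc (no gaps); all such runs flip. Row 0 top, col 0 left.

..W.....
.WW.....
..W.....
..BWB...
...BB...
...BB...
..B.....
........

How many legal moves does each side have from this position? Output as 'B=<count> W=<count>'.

-- B to move --
(0,0): flips 3 -> legal
(0,1): no bracket -> illegal
(0,3): no bracket -> illegal
(1,0): no bracket -> illegal
(1,3): no bracket -> illegal
(2,0): no bracket -> illegal
(2,1): no bracket -> illegal
(2,3): flips 1 -> legal
(2,4): no bracket -> illegal
(3,1): no bracket -> illegal
(4,2): no bracket -> illegal
B mobility = 2
-- W to move --
(2,1): no bracket -> illegal
(2,3): no bracket -> illegal
(2,4): no bracket -> illegal
(2,5): no bracket -> illegal
(3,1): flips 1 -> legal
(3,5): flips 1 -> legal
(4,1): no bracket -> illegal
(4,2): flips 1 -> legal
(4,5): no bracket -> illegal
(5,1): no bracket -> illegal
(5,2): no bracket -> illegal
(5,5): flips 1 -> legal
(6,1): no bracket -> illegal
(6,3): flips 2 -> legal
(6,4): no bracket -> illegal
(6,5): no bracket -> illegal
(7,1): no bracket -> illegal
(7,2): no bracket -> illegal
(7,3): no bracket -> illegal
W mobility = 5

Answer: B=2 W=5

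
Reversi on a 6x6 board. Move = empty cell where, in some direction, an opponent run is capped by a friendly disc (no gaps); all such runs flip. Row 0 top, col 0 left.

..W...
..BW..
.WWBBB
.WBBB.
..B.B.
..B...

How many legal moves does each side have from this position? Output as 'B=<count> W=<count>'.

-- B to move --
(0,1): no bracket -> illegal
(0,3): flips 1 -> legal
(0,4): no bracket -> illegal
(1,0): flips 1 -> legal
(1,1): flips 1 -> legal
(1,4): flips 1 -> legal
(2,0): flips 3 -> legal
(3,0): flips 2 -> legal
(4,0): no bracket -> illegal
(4,1): no bracket -> illegal
B mobility = 6
-- W to move --
(0,1): no bracket -> illegal
(0,3): flips 1 -> legal
(1,1): flips 1 -> legal
(1,4): no bracket -> illegal
(1,5): no bracket -> illegal
(3,5): flips 4 -> legal
(4,1): no bracket -> illegal
(4,3): flips 3 -> legal
(4,5): no bracket -> illegal
(5,1): no bracket -> illegal
(5,3): flips 1 -> legal
(5,4): no bracket -> illegal
(5,5): flips 2 -> legal
W mobility = 6

Answer: B=6 W=6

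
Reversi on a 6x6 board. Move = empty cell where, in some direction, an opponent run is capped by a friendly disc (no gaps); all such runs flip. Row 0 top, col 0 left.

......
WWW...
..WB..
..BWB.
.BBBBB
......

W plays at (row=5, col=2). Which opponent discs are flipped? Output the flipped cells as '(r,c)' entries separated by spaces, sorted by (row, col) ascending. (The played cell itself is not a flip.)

Answer: (3,2) (4,2)

Derivation:
Dir NW: opp run (4,1), next='.' -> no flip
Dir N: opp run (4,2) (3,2) capped by W -> flip
Dir NE: opp run (4,3) (3,4), next='.' -> no flip
Dir W: first cell '.' (not opp) -> no flip
Dir E: first cell '.' (not opp) -> no flip
Dir SW: edge -> no flip
Dir S: edge -> no flip
Dir SE: edge -> no flip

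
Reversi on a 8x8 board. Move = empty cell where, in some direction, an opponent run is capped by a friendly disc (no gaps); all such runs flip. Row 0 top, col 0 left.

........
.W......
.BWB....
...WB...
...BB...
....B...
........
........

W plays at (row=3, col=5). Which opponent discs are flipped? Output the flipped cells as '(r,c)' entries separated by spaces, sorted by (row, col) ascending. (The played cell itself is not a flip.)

Dir NW: first cell '.' (not opp) -> no flip
Dir N: first cell '.' (not opp) -> no flip
Dir NE: first cell '.' (not opp) -> no flip
Dir W: opp run (3,4) capped by W -> flip
Dir E: first cell '.' (not opp) -> no flip
Dir SW: opp run (4,4), next='.' -> no flip
Dir S: first cell '.' (not opp) -> no flip
Dir SE: first cell '.' (not opp) -> no flip

Answer: (3,4)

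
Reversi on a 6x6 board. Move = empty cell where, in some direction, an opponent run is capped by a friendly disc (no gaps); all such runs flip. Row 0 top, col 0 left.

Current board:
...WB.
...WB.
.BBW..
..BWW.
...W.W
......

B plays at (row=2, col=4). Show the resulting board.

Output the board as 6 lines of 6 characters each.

Place B at (2,4); scan 8 dirs for brackets.
Dir NW: opp run (1,3), next='.' -> no flip
Dir N: first cell 'B' (not opp) -> no flip
Dir NE: first cell '.' (not opp) -> no flip
Dir W: opp run (2,3) capped by B -> flip
Dir E: first cell '.' (not opp) -> no flip
Dir SW: opp run (3,3), next='.' -> no flip
Dir S: opp run (3,4), next='.' -> no flip
Dir SE: first cell '.' (not opp) -> no flip
All flips: (2,3)

Answer: ...WB.
...WB.
.BBBB.
..BWW.
...W.W
......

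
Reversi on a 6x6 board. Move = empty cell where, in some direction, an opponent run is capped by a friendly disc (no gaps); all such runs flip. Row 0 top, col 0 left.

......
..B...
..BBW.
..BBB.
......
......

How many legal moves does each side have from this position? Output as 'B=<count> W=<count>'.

-- B to move --
(1,3): no bracket -> illegal
(1,4): flips 1 -> legal
(1,5): flips 1 -> legal
(2,5): flips 1 -> legal
(3,5): no bracket -> illegal
B mobility = 3
-- W to move --
(0,1): no bracket -> illegal
(0,2): no bracket -> illegal
(0,3): no bracket -> illegal
(1,1): no bracket -> illegal
(1,3): no bracket -> illegal
(1,4): no bracket -> illegal
(2,1): flips 2 -> legal
(2,5): no bracket -> illegal
(3,1): no bracket -> illegal
(3,5): no bracket -> illegal
(4,1): no bracket -> illegal
(4,2): flips 1 -> legal
(4,3): no bracket -> illegal
(4,4): flips 1 -> legal
(4,5): no bracket -> illegal
W mobility = 3

Answer: B=3 W=3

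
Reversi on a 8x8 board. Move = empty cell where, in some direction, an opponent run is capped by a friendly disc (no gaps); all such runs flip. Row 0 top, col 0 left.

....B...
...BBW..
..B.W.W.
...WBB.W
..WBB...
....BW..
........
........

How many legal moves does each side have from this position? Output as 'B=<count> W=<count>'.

Answer: B=7 W=8

Derivation:
-- B to move --
(0,5): no bracket -> illegal
(0,6): no bracket -> illegal
(1,6): flips 1 -> legal
(1,7): flips 1 -> legal
(2,3): flips 1 -> legal
(2,5): no bracket -> illegal
(2,7): no bracket -> illegal
(3,1): no bracket -> illegal
(3,2): flips 1 -> legal
(3,6): no bracket -> illegal
(4,1): flips 1 -> legal
(4,5): no bracket -> illegal
(4,6): no bracket -> illegal
(4,7): no bracket -> illegal
(5,1): no bracket -> illegal
(5,2): no bracket -> illegal
(5,3): no bracket -> illegal
(5,6): flips 1 -> legal
(6,4): no bracket -> illegal
(6,5): no bracket -> illegal
(6,6): flips 1 -> legal
B mobility = 7
-- W to move --
(0,2): flips 1 -> legal
(0,3): no bracket -> illegal
(0,5): no bracket -> illegal
(1,1): flips 1 -> legal
(1,2): flips 2 -> legal
(2,1): no bracket -> illegal
(2,3): no bracket -> illegal
(2,5): no bracket -> illegal
(3,1): no bracket -> illegal
(3,2): no bracket -> illegal
(3,6): flips 2 -> legal
(4,5): flips 2 -> legal
(4,6): flips 1 -> legal
(5,2): no bracket -> illegal
(5,3): flips 4 -> legal
(6,3): no bracket -> illegal
(6,4): flips 3 -> legal
(6,5): no bracket -> illegal
W mobility = 8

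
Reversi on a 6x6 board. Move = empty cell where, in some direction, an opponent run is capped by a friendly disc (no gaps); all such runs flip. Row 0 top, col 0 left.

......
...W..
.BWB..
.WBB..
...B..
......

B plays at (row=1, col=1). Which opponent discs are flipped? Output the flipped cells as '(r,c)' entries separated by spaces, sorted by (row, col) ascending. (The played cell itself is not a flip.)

Answer: (2,2)

Derivation:
Dir NW: first cell '.' (not opp) -> no flip
Dir N: first cell '.' (not opp) -> no flip
Dir NE: first cell '.' (not opp) -> no flip
Dir W: first cell '.' (not opp) -> no flip
Dir E: first cell '.' (not opp) -> no flip
Dir SW: first cell '.' (not opp) -> no flip
Dir S: first cell 'B' (not opp) -> no flip
Dir SE: opp run (2,2) capped by B -> flip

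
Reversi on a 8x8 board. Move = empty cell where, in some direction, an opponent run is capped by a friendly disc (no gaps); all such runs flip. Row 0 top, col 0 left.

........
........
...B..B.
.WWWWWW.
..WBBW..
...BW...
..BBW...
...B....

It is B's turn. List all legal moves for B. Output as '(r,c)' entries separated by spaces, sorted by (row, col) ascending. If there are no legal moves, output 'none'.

(2,0): flips 2 -> legal
(2,1): flips 1 -> legal
(2,2): flips 1 -> legal
(2,4): flips 1 -> legal
(2,5): flips 1 -> legal
(2,7): flips 3 -> legal
(3,0): no bracket -> illegal
(3,7): no bracket -> illegal
(4,0): no bracket -> illegal
(4,1): flips 2 -> legal
(4,6): flips 2 -> legal
(4,7): no bracket -> illegal
(5,1): no bracket -> illegal
(5,2): no bracket -> illegal
(5,5): flips 2 -> legal
(5,6): flips 2 -> legal
(6,5): flips 2 -> legal
(7,4): flips 2 -> legal
(7,5): flips 1 -> legal

Answer: (2,0) (2,1) (2,2) (2,4) (2,5) (2,7) (4,1) (4,6) (5,5) (5,6) (6,5) (7,4) (7,5)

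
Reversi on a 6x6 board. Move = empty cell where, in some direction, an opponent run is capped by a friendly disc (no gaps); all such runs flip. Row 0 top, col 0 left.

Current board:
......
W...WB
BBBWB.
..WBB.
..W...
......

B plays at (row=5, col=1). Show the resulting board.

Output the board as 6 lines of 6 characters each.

Answer: ......
W...WB
BBBWB.
..WBB.
..B...
.B....

Derivation:
Place B at (5,1); scan 8 dirs for brackets.
Dir NW: first cell '.' (not opp) -> no flip
Dir N: first cell '.' (not opp) -> no flip
Dir NE: opp run (4,2) capped by B -> flip
Dir W: first cell '.' (not opp) -> no flip
Dir E: first cell '.' (not opp) -> no flip
Dir SW: edge -> no flip
Dir S: edge -> no flip
Dir SE: edge -> no flip
All flips: (4,2)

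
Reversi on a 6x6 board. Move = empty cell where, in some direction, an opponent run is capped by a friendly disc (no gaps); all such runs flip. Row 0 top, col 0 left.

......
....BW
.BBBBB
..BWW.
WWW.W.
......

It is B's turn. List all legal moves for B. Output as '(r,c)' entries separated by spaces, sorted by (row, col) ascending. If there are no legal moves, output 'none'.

Answer: (0,5) (3,5) (4,3) (4,5) (5,0) (5,1) (5,2) (5,4) (5,5)

Derivation:
(0,4): no bracket -> illegal
(0,5): flips 1 -> legal
(3,0): no bracket -> illegal
(3,1): no bracket -> illegal
(3,5): flips 2 -> legal
(4,3): flips 2 -> legal
(4,5): flips 1 -> legal
(5,0): flips 1 -> legal
(5,1): flips 2 -> legal
(5,2): flips 1 -> legal
(5,3): no bracket -> illegal
(5,4): flips 2 -> legal
(5,5): flips 2 -> legal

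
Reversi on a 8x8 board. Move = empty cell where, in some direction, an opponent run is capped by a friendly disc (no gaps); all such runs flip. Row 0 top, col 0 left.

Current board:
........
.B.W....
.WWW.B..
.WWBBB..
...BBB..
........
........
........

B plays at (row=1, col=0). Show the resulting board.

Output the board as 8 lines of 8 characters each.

Place B at (1,0); scan 8 dirs for brackets.
Dir NW: edge -> no flip
Dir N: first cell '.' (not opp) -> no flip
Dir NE: first cell '.' (not opp) -> no flip
Dir W: edge -> no flip
Dir E: first cell 'B' (not opp) -> no flip
Dir SW: edge -> no flip
Dir S: first cell '.' (not opp) -> no flip
Dir SE: opp run (2,1) (3,2) capped by B -> flip
All flips: (2,1) (3,2)

Answer: ........
BB.W....
.BWW.B..
.WBBBB..
...BBB..
........
........
........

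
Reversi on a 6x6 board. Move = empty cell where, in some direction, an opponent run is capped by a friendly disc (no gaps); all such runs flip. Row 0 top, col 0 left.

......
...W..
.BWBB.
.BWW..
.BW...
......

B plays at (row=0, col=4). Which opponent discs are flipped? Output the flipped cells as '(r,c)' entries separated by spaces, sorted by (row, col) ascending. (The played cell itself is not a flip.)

Answer: (1,3) (2,2)

Derivation:
Dir NW: edge -> no flip
Dir N: edge -> no flip
Dir NE: edge -> no flip
Dir W: first cell '.' (not opp) -> no flip
Dir E: first cell '.' (not opp) -> no flip
Dir SW: opp run (1,3) (2,2) capped by B -> flip
Dir S: first cell '.' (not opp) -> no flip
Dir SE: first cell '.' (not opp) -> no flip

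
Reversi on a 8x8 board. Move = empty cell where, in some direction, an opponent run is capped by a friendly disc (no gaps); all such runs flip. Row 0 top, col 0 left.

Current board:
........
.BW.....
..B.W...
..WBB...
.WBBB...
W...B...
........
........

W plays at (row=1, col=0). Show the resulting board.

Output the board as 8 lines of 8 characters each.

Place W at (1,0); scan 8 dirs for brackets.
Dir NW: edge -> no flip
Dir N: first cell '.' (not opp) -> no flip
Dir NE: first cell '.' (not opp) -> no flip
Dir W: edge -> no flip
Dir E: opp run (1,1) capped by W -> flip
Dir SW: edge -> no flip
Dir S: first cell '.' (not opp) -> no flip
Dir SE: first cell '.' (not opp) -> no flip
All flips: (1,1)

Answer: ........
WWW.....
..B.W...
..WBB...
.WBBB...
W...B...
........
........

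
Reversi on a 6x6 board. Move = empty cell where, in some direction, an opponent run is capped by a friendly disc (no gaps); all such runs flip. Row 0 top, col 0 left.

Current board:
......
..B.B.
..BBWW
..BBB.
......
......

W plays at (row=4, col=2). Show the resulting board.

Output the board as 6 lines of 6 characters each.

Place W at (4,2); scan 8 dirs for brackets.
Dir NW: first cell '.' (not opp) -> no flip
Dir N: opp run (3,2) (2,2) (1,2), next='.' -> no flip
Dir NE: opp run (3,3) capped by W -> flip
Dir W: first cell '.' (not opp) -> no flip
Dir E: first cell '.' (not opp) -> no flip
Dir SW: first cell '.' (not opp) -> no flip
Dir S: first cell '.' (not opp) -> no flip
Dir SE: first cell '.' (not opp) -> no flip
All flips: (3,3)

Answer: ......
..B.B.
..BBWW
..BWB.
..W...
......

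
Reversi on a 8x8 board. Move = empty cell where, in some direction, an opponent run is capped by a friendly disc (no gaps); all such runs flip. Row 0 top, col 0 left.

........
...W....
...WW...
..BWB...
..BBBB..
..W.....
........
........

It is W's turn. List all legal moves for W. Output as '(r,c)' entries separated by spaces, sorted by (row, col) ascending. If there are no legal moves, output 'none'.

Answer: (2,2) (2,5) (3,1) (3,5) (4,1) (5,1) (5,3) (5,4) (5,5) (5,6)

Derivation:
(2,1): no bracket -> illegal
(2,2): flips 2 -> legal
(2,5): flips 2 -> legal
(3,1): flips 1 -> legal
(3,5): flips 1 -> legal
(3,6): no bracket -> illegal
(4,1): flips 1 -> legal
(4,6): no bracket -> illegal
(5,1): flips 1 -> legal
(5,3): flips 1 -> legal
(5,4): flips 2 -> legal
(5,5): flips 1 -> legal
(5,6): flips 2 -> legal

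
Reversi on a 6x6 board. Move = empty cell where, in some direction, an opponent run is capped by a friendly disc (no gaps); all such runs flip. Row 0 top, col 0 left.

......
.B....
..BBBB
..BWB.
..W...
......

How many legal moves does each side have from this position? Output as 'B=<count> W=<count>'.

-- B to move --
(3,1): no bracket -> illegal
(4,1): no bracket -> illegal
(4,3): flips 1 -> legal
(4,4): flips 1 -> legal
(5,1): flips 2 -> legal
(5,2): flips 1 -> legal
(5,3): no bracket -> illegal
B mobility = 4
-- W to move --
(0,0): flips 2 -> legal
(0,1): no bracket -> illegal
(0,2): no bracket -> illegal
(1,0): no bracket -> illegal
(1,2): flips 2 -> legal
(1,3): flips 1 -> legal
(1,4): no bracket -> illegal
(1,5): flips 1 -> legal
(2,0): no bracket -> illegal
(2,1): no bracket -> illegal
(3,1): flips 1 -> legal
(3,5): flips 1 -> legal
(4,1): no bracket -> illegal
(4,3): no bracket -> illegal
(4,4): no bracket -> illegal
(4,5): no bracket -> illegal
W mobility = 6

Answer: B=4 W=6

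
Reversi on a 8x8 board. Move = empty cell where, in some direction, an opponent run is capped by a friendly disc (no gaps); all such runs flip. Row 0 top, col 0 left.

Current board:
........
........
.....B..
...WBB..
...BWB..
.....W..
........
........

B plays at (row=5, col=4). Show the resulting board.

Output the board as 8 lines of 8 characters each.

Place B at (5,4); scan 8 dirs for brackets.
Dir NW: first cell 'B' (not opp) -> no flip
Dir N: opp run (4,4) capped by B -> flip
Dir NE: first cell 'B' (not opp) -> no flip
Dir W: first cell '.' (not opp) -> no flip
Dir E: opp run (5,5), next='.' -> no flip
Dir SW: first cell '.' (not opp) -> no flip
Dir S: first cell '.' (not opp) -> no flip
Dir SE: first cell '.' (not opp) -> no flip
All flips: (4,4)

Answer: ........
........
.....B..
...WBB..
...BBB..
....BW..
........
........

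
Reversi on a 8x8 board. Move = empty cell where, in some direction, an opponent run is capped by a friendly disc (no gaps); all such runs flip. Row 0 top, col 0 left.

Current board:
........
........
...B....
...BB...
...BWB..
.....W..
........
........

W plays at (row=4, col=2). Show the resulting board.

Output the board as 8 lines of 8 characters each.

Place W at (4,2); scan 8 dirs for brackets.
Dir NW: first cell '.' (not opp) -> no flip
Dir N: first cell '.' (not opp) -> no flip
Dir NE: opp run (3,3), next='.' -> no flip
Dir W: first cell '.' (not opp) -> no flip
Dir E: opp run (4,3) capped by W -> flip
Dir SW: first cell '.' (not opp) -> no flip
Dir S: first cell '.' (not opp) -> no flip
Dir SE: first cell '.' (not opp) -> no flip
All flips: (4,3)

Answer: ........
........
...B....
...BB...
..WWWB..
.....W..
........
........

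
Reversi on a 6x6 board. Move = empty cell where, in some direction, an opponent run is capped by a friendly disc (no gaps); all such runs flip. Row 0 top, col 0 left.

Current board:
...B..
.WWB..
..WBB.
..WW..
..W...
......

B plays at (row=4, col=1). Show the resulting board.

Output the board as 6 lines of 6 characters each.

Answer: ...B..
.WWB..
..WBB.
..BW..
.BW...
......

Derivation:
Place B at (4,1); scan 8 dirs for brackets.
Dir NW: first cell '.' (not opp) -> no flip
Dir N: first cell '.' (not opp) -> no flip
Dir NE: opp run (3,2) capped by B -> flip
Dir W: first cell '.' (not opp) -> no flip
Dir E: opp run (4,2), next='.' -> no flip
Dir SW: first cell '.' (not opp) -> no flip
Dir S: first cell '.' (not opp) -> no flip
Dir SE: first cell '.' (not opp) -> no flip
All flips: (3,2)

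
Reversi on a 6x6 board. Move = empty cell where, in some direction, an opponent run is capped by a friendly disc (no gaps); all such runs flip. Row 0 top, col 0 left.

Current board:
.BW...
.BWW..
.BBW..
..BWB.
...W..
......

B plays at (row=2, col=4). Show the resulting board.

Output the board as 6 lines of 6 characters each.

Answer: .BW...
.BWW..
.BBBB.
..BWB.
...W..
......

Derivation:
Place B at (2,4); scan 8 dirs for brackets.
Dir NW: opp run (1,3) (0,2), next=edge -> no flip
Dir N: first cell '.' (not opp) -> no flip
Dir NE: first cell '.' (not opp) -> no flip
Dir W: opp run (2,3) capped by B -> flip
Dir E: first cell '.' (not opp) -> no flip
Dir SW: opp run (3,3), next='.' -> no flip
Dir S: first cell 'B' (not opp) -> no flip
Dir SE: first cell '.' (not opp) -> no flip
All flips: (2,3)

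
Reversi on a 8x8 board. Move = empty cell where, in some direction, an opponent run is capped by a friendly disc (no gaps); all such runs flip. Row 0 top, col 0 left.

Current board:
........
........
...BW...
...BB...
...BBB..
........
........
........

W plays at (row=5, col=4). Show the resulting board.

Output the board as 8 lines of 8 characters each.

Answer: ........
........
...BW...
...BW...
...BWB..
....W...
........
........

Derivation:
Place W at (5,4); scan 8 dirs for brackets.
Dir NW: opp run (4,3), next='.' -> no flip
Dir N: opp run (4,4) (3,4) capped by W -> flip
Dir NE: opp run (4,5), next='.' -> no flip
Dir W: first cell '.' (not opp) -> no flip
Dir E: first cell '.' (not opp) -> no flip
Dir SW: first cell '.' (not opp) -> no flip
Dir S: first cell '.' (not opp) -> no flip
Dir SE: first cell '.' (not opp) -> no flip
All flips: (3,4) (4,4)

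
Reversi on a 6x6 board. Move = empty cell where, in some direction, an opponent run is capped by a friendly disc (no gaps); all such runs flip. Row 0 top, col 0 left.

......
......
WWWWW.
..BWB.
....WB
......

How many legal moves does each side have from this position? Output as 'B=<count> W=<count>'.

Answer: B=5 W=5

Derivation:
-- B to move --
(1,0): flips 1 -> legal
(1,1): no bracket -> illegal
(1,2): flips 2 -> legal
(1,3): no bracket -> illegal
(1,4): flips 2 -> legal
(1,5): no bracket -> illegal
(2,5): no bracket -> illegal
(3,0): no bracket -> illegal
(3,1): no bracket -> illegal
(3,5): no bracket -> illegal
(4,2): no bracket -> illegal
(4,3): flips 1 -> legal
(5,3): no bracket -> illegal
(5,4): flips 1 -> legal
(5,5): no bracket -> illegal
B mobility = 5
-- W to move --
(2,5): no bracket -> illegal
(3,1): flips 1 -> legal
(3,5): flips 1 -> legal
(4,1): flips 1 -> legal
(4,2): flips 1 -> legal
(4,3): flips 1 -> legal
(5,4): no bracket -> illegal
(5,5): no bracket -> illegal
W mobility = 5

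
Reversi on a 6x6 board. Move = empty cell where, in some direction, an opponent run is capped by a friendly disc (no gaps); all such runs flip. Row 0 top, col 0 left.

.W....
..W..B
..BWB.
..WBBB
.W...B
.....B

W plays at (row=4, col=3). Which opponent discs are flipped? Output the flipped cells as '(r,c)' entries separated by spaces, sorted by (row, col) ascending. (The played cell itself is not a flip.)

Dir NW: first cell 'W' (not opp) -> no flip
Dir N: opp run (3,3) capped by W -> flip
Dir NE: opp run (3,4), next='.' -> no flip
Dir W: first cell '.' (not opp) -> no flip
Dir E: first cell '.' (not opp) -> no flip
Dir SW: first cell '.' (not opp) -> no flip
Dir S: first cell '.' (not opp) -> no flip
Dir SE: first cell '.' (not opp) -> no flip

Answer: (3,3)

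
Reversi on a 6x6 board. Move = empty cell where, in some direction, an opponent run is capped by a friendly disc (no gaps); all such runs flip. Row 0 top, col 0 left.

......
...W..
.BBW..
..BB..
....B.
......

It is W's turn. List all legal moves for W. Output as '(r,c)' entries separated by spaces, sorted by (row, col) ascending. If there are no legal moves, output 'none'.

Answer: (2,0) (3,1) (4,1) (4,3)

Derivation:
(1,0): no bracket -> illegal
(1,1): no bracket -> illegal
(1,2): no bracket -> illegal
(2,0): flips 2 -> legal
(2,4): no bracket -> illegal
(3,0): no bracket -> illegal
(3,1): flips 1 -> legal
(3,4): no bracket -> illegal
(3,5): no bracket -> illegal
(4,1): flips 1 -> legal
(4,2): no bracket -> illegal
(4,3): flips 1 -> legal
(4,5): no bracket -> illegal
(5,3): no bracket -> illegal
(5,4): no bracket -> illegal
(5,5): no bracket -> illegal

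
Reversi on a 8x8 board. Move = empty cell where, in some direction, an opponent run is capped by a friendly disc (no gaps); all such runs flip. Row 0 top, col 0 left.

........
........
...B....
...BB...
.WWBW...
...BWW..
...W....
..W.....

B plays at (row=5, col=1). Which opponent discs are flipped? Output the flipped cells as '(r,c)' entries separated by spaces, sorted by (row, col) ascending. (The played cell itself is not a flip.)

Dir NW: first cell '.' (not opp) -> no flip
Dir N: opp run (4,1), next='.' -> no flip
Dir NE: opp run (4,2) capped by B -> flip
Dir W: first cell '.' (not opp) -> no flip
Dir E: first cell '.' (not opp) -> no flip
Dir SW: first cell '.' (not opp) -> no flip
Dir S: first cell '.' (not opp) -> no flip
Dir SE: first cell '.' (not opp) -> no flip

Answer: (4,2)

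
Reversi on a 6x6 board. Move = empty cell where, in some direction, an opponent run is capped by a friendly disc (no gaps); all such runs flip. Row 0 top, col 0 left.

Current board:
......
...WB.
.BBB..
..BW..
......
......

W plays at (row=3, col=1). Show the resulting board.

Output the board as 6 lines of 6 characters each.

Place W at (3,1); scan 8 dirs for brackets.
Dir NW: first cell '.' (not opp) -> no flip
Dir N: opp run (2,1), next='.' -> no flip
Dir NE: opp run (2,2) capped by W -> flip
Dir W: first cell '.' (not opp) -> no flip
Dir E: opp run (3,2) capped by W -> flip
Dir SW: first cell '.' (not opp) -> no flip
Dir S: first cell '.' (not opp) -> no flip
Dir SE: first cell '.' (not opp) -> no flip
All flips: (2,2) (3,2)

Answer: ......
...WB.
.BWB..
.WWW..
......
......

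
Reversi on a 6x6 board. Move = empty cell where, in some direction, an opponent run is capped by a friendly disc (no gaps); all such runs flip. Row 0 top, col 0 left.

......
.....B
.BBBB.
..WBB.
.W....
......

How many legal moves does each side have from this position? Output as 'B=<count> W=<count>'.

-- B to move --
(3,0): no bracket -> illegal
(3,1): flips 1 -> legal
(4,0): no bracket -> illegal
(4,2): flips 1 -> legal
(4,3): flips 1 -> legal
(5,0): flips 2 -> legal
(5,1): no bracket -> illegal
(5,2): no bracket -> illegal
B mobility = 4
-- W to move --
(0,4): no bracket -> illegal
(0,5): no bracket -> illegal
(1,0): flips 1 -> legal
(1,1): no bracket -> illegal
(1,2): flips 1 -> legal
(1,3): no bracket -> illegal
(1,4): flips 1 -> legal
(2,0): no bracket -> illegal
(2,5): no bracket -> illegal
(3,0): no bracket -> illegal
(3,1): no bracket -> illegal
(3,5): flips 2 -> legal
(4,2): no bracket -> illegal
(4,3): no bracket -> illegal
(4,4): no bracket -> illegal
(4,5): no bracket -> illegal
W mobility = 4

Answer: B=4 W=4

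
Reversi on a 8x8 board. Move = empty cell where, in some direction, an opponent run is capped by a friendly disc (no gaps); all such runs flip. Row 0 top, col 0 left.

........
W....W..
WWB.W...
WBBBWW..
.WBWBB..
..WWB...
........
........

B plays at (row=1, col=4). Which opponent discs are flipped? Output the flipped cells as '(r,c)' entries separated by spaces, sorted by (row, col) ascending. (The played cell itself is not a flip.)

Dir NW: first cell '.' (not opp) -> no flip
Dir N: first cell '.' (not opp) -> no flip
Dir NE: first cell '.' (not opp) -> no flip
Dir W: first cell '.' (not opp) -> no flip
Dir E: opp run (1,5), next='.' -> no flip
Dir SW: first cell '.' (not opp) -> no flip
Dir S: opp run (2,4) (3,4) capped by B -> flip
Dir SE: first cell '.' (not opp) -> no flip

Answer: (2,4) (3,4)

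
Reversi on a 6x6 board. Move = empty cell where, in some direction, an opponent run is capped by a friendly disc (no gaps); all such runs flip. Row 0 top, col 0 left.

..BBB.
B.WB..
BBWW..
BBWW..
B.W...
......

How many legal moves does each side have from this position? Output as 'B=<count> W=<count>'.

-- B to move --
(0,1): no bracket -> illegal
(1,1): flips 1 -> legal
(1,4): no bracket -> illegal
(2,4): flips 2 -> legal
(3,4): flips 2 -> legal
(4,1): no bracket -> illegal
(4,3): flips 3 -> legal
(4,4): no bracket -> illegal
(5,1): no bracket -> illegal
(5,2): flips 4 -> legal
(5,3): flips 1 -> legal
B mobility = 6
-- W to move --
(0,0): no bracket -> illegal
(0,1): no bracket -> illegal
(0,5): no bracket -> illegal
(1,1): no bracket -> illegal
(1,4): flips 1 -> legal
(1,5): no bracket -> illegal
(2,4): no bracket -> illegal
(4,1): no bracket -> illegal
(5,0): no bracket -> illegal
(5,1): no bracket -> illegal
W mobility = 1

Answer: B=6 W=1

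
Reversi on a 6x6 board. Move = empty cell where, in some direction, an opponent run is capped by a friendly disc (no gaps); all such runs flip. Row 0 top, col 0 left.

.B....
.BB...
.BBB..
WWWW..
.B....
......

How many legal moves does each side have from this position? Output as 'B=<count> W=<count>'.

Answer: B=4 W=9

Derivation:
-- B to move --
(2,0): no bracket -> illegal
(2,4): no bracket -> illegal
(3,4): no bracket -> illegal
(4,0): flips 1 -> legal
(4,2): flips 1 -> legal
(4,3): flips 2 -> legal
(4,4): flips 1 -> legal
B mobility = 4
-- W to move --
(0,0): flips 2 -> legal
(0,2): flips 2 -> legal
(0,3): flips 2 -> legal
(1,0): flips 1 -> legal
(1,3): flips 2 -> legal
(1,4): flips 1 -> legal
(2,0): no bracket -> illegal
(2,4): no bracket -> illegal
(3,4): no bracket -> illegal
(4,0): no bracket -> illegal
(4,2): no bracket -> illegal
(5,0): flips 1 -> legal
(5,1): flips 1 -> legal
(5,2): flips 1 -> legal
W mobility = 9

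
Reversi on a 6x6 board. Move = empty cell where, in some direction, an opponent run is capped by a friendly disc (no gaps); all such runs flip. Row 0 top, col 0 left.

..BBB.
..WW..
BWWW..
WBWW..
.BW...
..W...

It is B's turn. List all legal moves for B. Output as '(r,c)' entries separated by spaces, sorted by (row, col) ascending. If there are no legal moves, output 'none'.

Answer: (1,1) (1,4) (2,4) (3,4) (4,0) (4,3) (5,3)

Derivation:
(0,1): no bracket -> illegal
(1,0): no bracket -> illegal
(1,1): flips 1 -> legal
(1,4): flips 2 -> legal
(2,4): flips 4 -> legal
(3,4): flips 2 -> legal
(4,0): flips 1 -> legal
(4,3): flips 4 -> legal
(4,4): no bracket -> illegal
(5,1): no bracket -> illegal
(5,3): flips 1 -> legal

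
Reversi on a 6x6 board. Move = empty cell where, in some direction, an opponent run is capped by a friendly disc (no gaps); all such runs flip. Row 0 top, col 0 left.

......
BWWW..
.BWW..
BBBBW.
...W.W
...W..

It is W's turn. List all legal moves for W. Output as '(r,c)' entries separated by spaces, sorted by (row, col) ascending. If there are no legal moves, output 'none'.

(0,0): no bracket -> illegal
(0,1): no bracket -> illegal
(2,0): flips 1 -> legal
(2,4): no bracket -> illegal
(4,0): flips 1 -> legal
(4,1): flips 3 -> legal
(4,2): flips 1 -> legal
(4,4): flips 1 -> legal

Answer: (2,0) (4,0) (4,1) (4,2) (4,4)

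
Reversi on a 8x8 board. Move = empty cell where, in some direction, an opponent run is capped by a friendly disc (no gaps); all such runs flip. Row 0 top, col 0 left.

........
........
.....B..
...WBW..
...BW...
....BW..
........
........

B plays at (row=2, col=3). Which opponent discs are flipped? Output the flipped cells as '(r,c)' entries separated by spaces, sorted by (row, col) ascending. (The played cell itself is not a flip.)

Answer: (3,3)

Derivation:
Dir NW: first cell '.' (not opp) -> no flip
Dir N: first cell '.' (not opp) -> no flip
Dir NE: first cell '.' (not opp) -> no flip
Dir W: first cell '.' (not opp) -> no flip
Dir E: first cell '.' (not opp) -> no flip
Dir SW: first cell '.' (not opp) -> no flip
Dir S: opp run (3,3) capped by B -> flip
Dir SE: first cell 'B' (not opp) -> no flip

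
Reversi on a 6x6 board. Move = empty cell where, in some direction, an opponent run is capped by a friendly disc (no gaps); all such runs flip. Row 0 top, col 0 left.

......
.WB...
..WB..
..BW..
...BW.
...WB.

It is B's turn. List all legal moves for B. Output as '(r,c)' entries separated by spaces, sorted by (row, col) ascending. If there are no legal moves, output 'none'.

(0,0): no bracket -> illegal
(0,1): no bracket -> illegal
(0,2): no bracket -> illegal
(1,0): flips 1 -> legal
(1,3): no bracket -> illegal
(2,0): no bracket -> illegal
(2,1): flips 1 -> legal
(2,4): no bracket -> illegal
(3,1): no bracket -> illegal
(3,4): flips 2 -> legal
(3,5): no bracket -> illegal
(4,2): no bracket -> illegal
(4,5): flips 1 -> legal
(5,2): flips 1 -> legal
(5,5): no bracket -> illegal

Answer: (1,0) (2,1) (3,4) (4,5) (5,2)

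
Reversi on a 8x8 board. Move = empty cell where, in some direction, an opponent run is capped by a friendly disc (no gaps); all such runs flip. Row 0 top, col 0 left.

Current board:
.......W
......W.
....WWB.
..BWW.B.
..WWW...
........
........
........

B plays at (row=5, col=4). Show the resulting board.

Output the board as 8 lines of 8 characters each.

Place B at (5,4); scan 8 dirs for brackets.
Dir NW: opp run (4,3) capped by B -> flip
Dir N: opp run (4,4) (3,4) (2,4), next='.' -> no flip
Dir NE: first cell '.' (not opp) -> no flip
Dir W: first cell '.' (not opp) -> no flip
Dir E: first cell '.' (not opp) -> no flip
Dir SW: first cell '.' (not opp) -> no flip
Dir S: first cell '.' (not opp) -> no flip
Dir SE: first cell '.' (not opp) -> no flip
All flips: (4,3)

Answer: .......W
......W.
....WWB.
..BWW.B.
..WBW...
....B...
........
........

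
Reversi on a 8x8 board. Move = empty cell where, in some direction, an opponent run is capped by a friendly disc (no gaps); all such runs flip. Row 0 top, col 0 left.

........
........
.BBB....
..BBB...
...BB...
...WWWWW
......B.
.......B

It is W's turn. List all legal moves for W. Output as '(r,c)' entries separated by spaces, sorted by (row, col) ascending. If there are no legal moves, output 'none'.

Answer: (1,0) (1,1) (1,3) (2,4) (3,5) (7,5) (7,6)

Derivation:
(1,0): flips 3 -> legal
(1,1): flips 3 -> legal
(1,2): no bracket -> illegal
(1,3): flips 3 -> legal
(1,4): no bracket -> illegal
(2,0): no bracket -> illegal
(2,4): flips 2 -> legal
(2,5): no bracket -> illegal
(3,0): no bracket -> illegal
(3,1): no bracket -> illegal
(3,5): flips 1 -> legal
(4,1): no bracket -> illegal
(4,2): no bracket -> illegal
(4,5): no bracket -> illegal
(5,2): no bracket -> illegal
(6,5): no bracket -> illegal
(6,7): no bracket -> illegal
(7,5): flips 1 -> legal
(7,6): flips 1 -> legal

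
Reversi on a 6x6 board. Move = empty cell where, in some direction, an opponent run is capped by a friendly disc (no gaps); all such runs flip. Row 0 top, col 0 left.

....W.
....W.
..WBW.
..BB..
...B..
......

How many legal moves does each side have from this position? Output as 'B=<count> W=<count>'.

-- B to move --
(0,3): no bracket -> illegal
(0,5): flips 1 -> legal
(1,1): flips 1 -> legal
(1,2): flips 1 -> legal
(1,3): no bracket -> illegal
(1,5): flips 1 -> legal
(2,1): flips 1 -> legal
(2,5): flips 1 -> legal
(3,1): no bracket -> illegal
(3,4): no bracket -> illegal
(3,5): no bracket -> illegal
B mobility = 6
-- W to move --
(1,2): no bracket -> illegal
(1,3): no bracket -> illegal
(2,1): no bracket -> illegal
(3,1): no bracket -> illegal
(3,4): no bracket -> illegal
(4,1): flips 2 -> legal
(4,2): flips 2 -> legal
(4,4): flips 1 -> legal
(5,2): no bracket -> illegal
(5,3): no bracket -> illegal
(5,4): no bracket -> illegal
W mobility = 3

Answer: B=6 W=3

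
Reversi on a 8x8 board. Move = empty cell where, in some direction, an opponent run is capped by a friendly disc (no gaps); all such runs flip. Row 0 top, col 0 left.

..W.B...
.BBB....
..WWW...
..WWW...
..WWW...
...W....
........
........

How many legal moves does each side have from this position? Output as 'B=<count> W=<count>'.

Answer: B=6 W=4

Derivation:
-- B to move --
(0,1): no bracket -> illegal
(0,3): no bracket -> illegal
(1,4): no bracket -> illegal
(1,5): no bracket -> illegal
(2,1): no bracket -> illegal
(2,5): no bracket -> illegal
(3,1): flips 1 -> legal
(3,5): flips 1 -> legal
(4,1): no bracket -> illegal
(4,5): flips 2 -> legal
(5,1): no bracket -> illegal
(5,2): flips 3 -> legal
(5,4): no bracket -> illegal
(5,5): flips 3 -> legal
(6,2): no bracket -> illegal
(6,3): flips 4 -> legal
(6,4): no bracket -> illegal
B mobility = 6
-- W to move --
(0,0): flips 1 -> legal
(0,1): flips 1 -> legal
(0,3): flips 1 -> legal
(0,5): no bracket -> illegal
(1,0): no bracket -> illegal
(1,4): no bracket -> illegal
(1,5): no bracket -> illegal
(2,0): flips 1 -> legal
(2,1): no bracket -> illegal
W mobility = 4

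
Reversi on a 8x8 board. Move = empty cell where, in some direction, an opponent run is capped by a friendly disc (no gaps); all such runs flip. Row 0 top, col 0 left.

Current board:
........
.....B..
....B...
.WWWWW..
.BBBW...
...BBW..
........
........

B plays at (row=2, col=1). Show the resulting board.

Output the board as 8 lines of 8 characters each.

Place B at (2,1); scan 8 dirs for brackets.
Dir NW: first cell '.' (not opp) -> no flip
Dir N: first cell '.' (not opp) -> no flip
Dir NE: first cell '.' (not opp) -> no flip
Dir W: first cell '.' (not opp) -> no flip
Dir E: first cell '.' (not opp) -> no flip
Dir SW: first cell '.' (not opp) -> no flip
Dir S: opp run (3,1) capped by B -> flip
Dir SE: opp run (3,2) capped by B -> flip
All flips: (3,1) (3,2)

Answer: ........
.....B..
.B..B...
.BBWWW..
.BBBW...
...BBW..
........
........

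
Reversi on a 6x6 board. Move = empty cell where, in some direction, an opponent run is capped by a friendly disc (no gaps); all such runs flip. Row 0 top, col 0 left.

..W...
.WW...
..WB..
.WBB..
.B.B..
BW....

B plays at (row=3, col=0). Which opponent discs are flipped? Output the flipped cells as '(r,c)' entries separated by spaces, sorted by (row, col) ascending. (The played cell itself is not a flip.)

Dir NW: edge -> no flip
Dir N: first cell '.' (not opp) -> no flip
Dir NE: first cell '.' (not opp) -> no flip
Dir W: edge -> no flip
Dir E: opp run (3,1) capped by B -> flip
Dir SW: edge -> no flip
Dir S: first cell '.' (not opp) -> no flip
Dir SE: first cell 'B' (not opp) -> no flip

Answer: (3,1)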